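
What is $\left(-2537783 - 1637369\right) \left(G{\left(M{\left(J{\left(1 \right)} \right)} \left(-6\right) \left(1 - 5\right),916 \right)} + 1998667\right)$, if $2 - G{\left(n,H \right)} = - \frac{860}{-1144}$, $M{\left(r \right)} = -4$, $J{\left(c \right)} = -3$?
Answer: $- \frac{1193298353965544}{143} \approx -8.3447 \cdot 10^{12}$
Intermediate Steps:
$G{\left(n,H \right)} = \frac{357}{286}$ ($G{\left(n,H \right)} = 2 - - \frac{860}{-1144} = 2 - \left(-860\right) \left(- \frac{1}{1144}\right) = 2 - \frac{215}{286} = \frac{357}{286}$)
$\left(-2537783 - 1637369\right) \left(G{\left(M{\left(J{\left(1 \right)} \right)} \left(-6\right) \left(1 - 5\right),916 \right)} + 1998667\right) = \left(-2537783 - 1637369\right) \left(\frac{357}{286} + 1998667\right) = \left(-4175152\right) \frac{571619119}{286} = - \frac{1193298353965544}{143}$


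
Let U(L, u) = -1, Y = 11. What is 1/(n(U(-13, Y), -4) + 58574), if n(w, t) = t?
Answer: 1/58570 ≈ 1.7074e-5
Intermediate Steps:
1/(n(U(-13, Y), -4) + 58574) = 1/(-4 + 58574) = 1/58570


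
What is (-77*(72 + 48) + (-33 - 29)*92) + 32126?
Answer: 17182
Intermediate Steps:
(-77*(72 + 48) + (-33 - 29)*92) + 32126 = (-77*120 - 62*92) + 32126 = (-9240 - 5704) + 32126 = -14944 + 32126 = 17182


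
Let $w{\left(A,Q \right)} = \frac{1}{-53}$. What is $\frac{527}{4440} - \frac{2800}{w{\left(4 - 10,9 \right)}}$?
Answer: $\frac{658896527}{4440} \approx 1.484 \cdot 10^{5}$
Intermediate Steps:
$w{\left(A,Q \right)} = - \frac{1}{53}$
$\frac{527}{4440} - \frac{2800}{w{\left(4 - 10,9 \right)}} = \frac{527}{4440} - \frac{2800}{- \frac{1}{53}} = 527 \cdot \frac{1}{4440} - -148400 = \frac{527}{4440} + 148400 = \frac{658896527}{4440}$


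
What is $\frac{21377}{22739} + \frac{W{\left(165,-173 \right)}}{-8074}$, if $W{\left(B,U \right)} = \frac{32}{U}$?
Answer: $\frac{14930082001}{15880940339} \approx 0.94013$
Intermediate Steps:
$\frac{21377}{22739} + \frac{W{\left(165,-173 \right)}}{-8074} = \frac{21377}{22739} + \frac{32 \frac{1}{-173}}{-8074} = 21377 \cdot \frac{1}{22739} + 32 \left(- \frac{1}{173}\right) \left(- \frac{1}{8074}\right) = \frac{21377}{22739} - - \frac{16}{698401} = \frac{21377}{22739} + \frac{16}{698401} = \frac{14930082001}{15880940339}$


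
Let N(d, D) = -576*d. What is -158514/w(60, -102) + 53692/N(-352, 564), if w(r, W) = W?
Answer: 1339354463/861696 ≈ 1554.3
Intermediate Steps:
-158514/w(60, -102) + 53692/N(-352, 564) = -158514/(-102) + 53692/((-576*(-352))) = -158514*(-1/102) + 53692/202752 = 26419/17 + 53692*(1/202752) = 26419/17 + 13423/50688 = 1339354463/861696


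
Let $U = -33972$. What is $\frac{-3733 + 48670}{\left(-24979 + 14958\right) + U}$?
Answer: $- \frac{44937}{43993} \approx -1.0215$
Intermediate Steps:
$\frac{-3733 + 48670}{\left(-24979 + 14958\right) + U} = \frac{-3733 + 48670}{\left(-24979 + 14958\right) - 33972} = \frac{44937}{-10021 - 33972} = \frac{44937}{-43993} = 44937 \left(- \frac{1}{43993}\right) = - \frac{44937}{43993}$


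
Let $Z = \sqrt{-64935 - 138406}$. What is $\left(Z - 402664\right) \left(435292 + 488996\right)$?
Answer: $-372177503232 + 924288 i \sqrt{203341} \approx -3.7218 \cdot 10^{11} + 4.1679 \cdot 10^{8} i$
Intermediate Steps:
$Z = i \sqrt{203341}$ ($Z = \sqrt{-203341} = i \sqrt{203341} \approx 450.93 i$)
$\left(Z - 402664\right) \left(435292 + 488996\right) = \left(i \sqrt{203341} - 402664\right) \left(435292 + 488996\right) = \left(-402664 + i \sqrt{203341}\right) 924288 = -372177503232 + 924288 i \sqrt{203341}$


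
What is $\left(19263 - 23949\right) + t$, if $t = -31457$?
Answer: $-36143$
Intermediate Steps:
$\left(19263 - 23949\right) + t = \left(19263 - 23949\right) - 31457 = -4686 - 31457 = -36143$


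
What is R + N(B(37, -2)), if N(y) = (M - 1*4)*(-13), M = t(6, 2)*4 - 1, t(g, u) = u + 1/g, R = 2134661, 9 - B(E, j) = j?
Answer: 6403840/3 ≈ 2.1346e+6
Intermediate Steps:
B(E, j) = 9 - j
M = 23/3 (M = (2 + 1/6)*4 - 1 = (13/6)*4 - 1 = 26/3 - 1 = 23/3 ≈ 7.6667)
N(y) = -143/3 (N(y) = (23/3 - 1*4)*(-13) = (23/3 - 4)*(-13) = (11/3)*(-13) = -143/3)
R + N(B(37, -2)) = 2134661 - 143/3 = 6403840/3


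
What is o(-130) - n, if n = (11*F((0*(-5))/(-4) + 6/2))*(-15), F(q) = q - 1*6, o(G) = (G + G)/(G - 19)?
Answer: -73495/149 ≈ -493.25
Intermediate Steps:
o(G) = 2*G/(-19 + G) (o(G) = (2*G)/(-19 + G) = 2*G/(-19 + G))
F(q) = -6 + q (F(q) = q - 6 = -6 + q)
n = 495 (n = (11*(-6 + ((0*(-5))/(-4) + 6/2)))*(-15) = (11*(-6 + (0*(-¼) + 6*(½))))*(-15) = (11*(-6 + (0 + 3)))*(-15) = (11*(-6 + 3))*(-15) = (11*(-3))*(-15) = -33*(-15) = 495)
o(-130) - n = 2*(-130)/(-19 - 130) - 1*495 = 2*(-130)/(-149) - 495 = 2*(-130)*(-1/149) - 495 = 260/149 - 495 = -73495/149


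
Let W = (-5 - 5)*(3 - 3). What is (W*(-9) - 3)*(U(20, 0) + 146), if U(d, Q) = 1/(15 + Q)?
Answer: -2191/5 ≈ -438.20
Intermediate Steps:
W = 0 (W = -10*0 = 0)
(W*(-9) - 3)*(U(20, 0) + 146) = (0*(-9) - 3)*(1/(15 + 0) + 146) = (0 - 3)*(1/15 + 146) = -3*(1/15 + 146) = -3*2191/15 = -2191/5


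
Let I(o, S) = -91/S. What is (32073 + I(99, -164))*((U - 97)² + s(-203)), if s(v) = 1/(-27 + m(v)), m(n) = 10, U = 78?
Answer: 8068936642/697 ≈ 1.1577e+7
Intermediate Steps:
s(v) = -1/17 (s(v) = 1/(-27 + 10) = 1/(-17) = -1/17)
(32073 + I(99, -164))*((U - 97)² + s(-203)) = (32073 - 91/(-164))*((78 - 97)² - 1/17) = (32073 - 91*(-1/164))*((-19)² - 1/17) = (32073 + 91/164)*(361 - 1/17) = (5260063/164)*(6136/17) = 8068936642/697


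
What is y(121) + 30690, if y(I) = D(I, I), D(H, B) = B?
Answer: 30811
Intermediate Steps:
y(I) = I
y(121) + 30690 = 121 + 30690 = 30811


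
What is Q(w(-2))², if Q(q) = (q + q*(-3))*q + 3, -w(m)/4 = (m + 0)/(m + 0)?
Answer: 841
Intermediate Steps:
w(m) = -4 (w(m) = -4*(m + 0)/(m + 0) = -4*m/m = -4*1 = -4)
Q(q) = 3 - 2*q² (Q(q) = (q - 3*q)*q + 3 = (-2*q)*q + 3 = -2*q² + 3 = 3 - 2*q²)
Q(w(-2))² = (3 - 2*(-4)²)² = (3 - 2*16)² = (3 - 32)² = (-29)² = 841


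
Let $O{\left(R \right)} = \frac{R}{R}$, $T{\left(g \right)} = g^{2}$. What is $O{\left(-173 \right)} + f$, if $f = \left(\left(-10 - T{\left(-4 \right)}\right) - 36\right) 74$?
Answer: $-4587$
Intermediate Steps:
$f = -4588$ ($f = \left(\left(-10 - \left(-4\right)^{2}\right) - 36\right) 74 = \left(\left(-10 - 16\right) - 36\right) 74 = \left(-26 - 36\right) 74 = \left(-62\right) 74 = -4588$)
$O{\left(R \right)} = 1$
$O{\left(-173 \right)} + f = 1 - 4588 = -4587$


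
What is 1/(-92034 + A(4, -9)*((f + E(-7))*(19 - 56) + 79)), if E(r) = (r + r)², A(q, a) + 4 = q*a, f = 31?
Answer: 1/240766 ≈ 4.1534e-6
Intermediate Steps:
A(q, a) = -4 + a*q (A(q, a) = -4 + q*a = -4 + a*q)
E(r) = 4*r² (E(r) = (2*r)² = 4*r²)
1/(-92034 + A(4, -9)*((f + E(-7))*(19 - 56) + 79)) = 1/(-92034 + (-4 - 9*4)*((31 + 4*(-7)²)*(19 - 56) + 79)) = 1/(-92034 + (-4 - 36)*((31 + 4*49)*(-37) + 79)) = 1/(-92034 - 40*((31 + 196)*(-37) + 79)) = 1/(-92034 - 40*(227*(-37) + 79)) = 1/(-92034 - 40*(-8399 + 79)) = 1/(-92034 - 40*(-8320)) = 1/(-92034 + 332800) = 1/240766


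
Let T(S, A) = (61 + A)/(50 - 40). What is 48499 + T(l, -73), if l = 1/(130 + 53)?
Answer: 242489/5 ≈ 48498.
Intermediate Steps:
l = 1/183 ≈ 0.0054645
T(S, A) = 61/10 + A/10 (T(S, A) = (61 + A)/10 = (61 + A)*(1/10) = 61/10 + A/10)
48499 + T(l, -73) = 48499 + (61/10 + (1/10)*(-73)) = 48499 + (61/10 - 73/10) = 48499 - 6/5 = 242489/5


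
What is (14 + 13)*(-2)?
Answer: -54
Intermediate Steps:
(14 + 13)*(-2) = 27*(-2) = -54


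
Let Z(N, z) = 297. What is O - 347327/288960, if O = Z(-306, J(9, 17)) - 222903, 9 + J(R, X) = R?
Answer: -64324577087/288960 ≈ -2.2261e+5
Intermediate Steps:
J(R, X) = -9 + R
O = -222606 (O = 297 - 222903 = -222606)
O - 347327/288960 = -222606 - 347327/288960 = -64324577087/288960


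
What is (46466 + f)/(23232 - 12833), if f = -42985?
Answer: 3481/10399 ≈ 0.33474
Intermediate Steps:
(46466 + f)/(23232 - 12833) = (46466 - 42985)/(23232 - 12833) = 3481/10399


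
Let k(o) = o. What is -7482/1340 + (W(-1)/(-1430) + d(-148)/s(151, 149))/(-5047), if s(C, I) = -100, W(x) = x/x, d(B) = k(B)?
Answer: -964321426/172697525 ≈ -5.5839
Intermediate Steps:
d(B) = B
W(x) = 1
-7482/1340 + (W(-1)/(-1430) + d(-148)/s(151, 149))/(-5047) = -7482/1340 + (1/(-1430) - 148/(-100))/(-5047) = -7482*1/1340 + (1*(-1/1430) - 148*(-1/100))*(-1/5047) = -3741/670 + (-1/1430 + 37/25)*(-1/5047) = -3741/670 + (10577/7150)*(-1/5047) = -3741/670 - 1511/5155150 = -964321426/172697525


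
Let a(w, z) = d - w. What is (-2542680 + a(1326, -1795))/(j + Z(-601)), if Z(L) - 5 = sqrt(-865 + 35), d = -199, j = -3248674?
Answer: 8265279913145/10553850272391 + 2544205*I*sqrt(830)/10553850272391 ≈ 0.78315 + 6.9451e-6*I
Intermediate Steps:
a(w, z) = -199 - w
Z(L) = 5 + I*sqrt(830) (Z(L) = 5 + sqrt(-865 + 35) = 5 + sqrt(-830) = 5 + I*sqrt(830))
(-2542680 + a(1326, -1795))/(j + Z(-601)) = (-2542680 + (-199 - 1*1326))/(-3248674 + (5 + I*sqrt(830))) = (-2542680 + (-199 - 1326))/(-3248669 + I*sqrt(830)) = (-2542680 - 1525)/(-3248669 + I*sqrt(830)) = -2544205/(-3248669 + I*sqrt(830))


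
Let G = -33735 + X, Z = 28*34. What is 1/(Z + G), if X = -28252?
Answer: -1/61035 ≈ -1.6384e-5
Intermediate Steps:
Z = 952
G = -61987 (G = -33735 - 28252 = -61987)
1/(Z + G) = 1/(952 - 61987) = 1/(-61035) = -1/61035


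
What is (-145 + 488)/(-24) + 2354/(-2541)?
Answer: -28123/1848 ≈ -15.218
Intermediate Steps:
(-145 + 488)/(-24) + 2354/(-2541) = 343*(-1/24) + 2354*(-1/2541) = -343/24 - 214/231 = -28123/1848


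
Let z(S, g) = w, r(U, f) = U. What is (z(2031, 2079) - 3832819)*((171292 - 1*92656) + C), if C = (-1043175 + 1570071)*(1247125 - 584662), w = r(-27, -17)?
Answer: -1337851766719915464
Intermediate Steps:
w = -27
z(S, g) = -27
C = 349049104848 (C = 526896*662463 = 349049104848)
(z(2031, 2079) - 3832819)*((171292 - 1*92656) + C) = (-27 - 3832819)*((171292 - 1*92656) + 349049104848) = -3832846*((171292 - 92656) + 349049104848) = -3832846*(78636 + 349049104848) = -3832846*349049183484 = -1337851766719915464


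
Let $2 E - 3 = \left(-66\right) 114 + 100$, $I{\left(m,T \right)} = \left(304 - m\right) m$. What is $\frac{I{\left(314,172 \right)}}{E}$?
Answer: $\frac{6280}{7421} \approx 0.84625$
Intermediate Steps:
$I{\left(m,T \right)} = m \left(304 - m\right)$
$E = - \frac{7421}{2}$ ($E = \frac{3}{2} + \frac{\left(-66\right) 114 + 100}{2} = \frac{3}{2} + \frac{-7524 + 100}{2} = \frac{3}{2} + \frac{1}{2} \left(-7424\right) = \frac{3}{2} - 3712 = - \frac{7421}{2} \approx -3710.5$)
$\frac{I{\left(314,172 \right)}}{E} = \frac{314 \left(304 - 314\right)}{- \frac{7421}{2}} = 314 \left(304 - 314\right) \left(- \frac{2}{7421}\right) = 314 \left(-10\right) \left(- \frac{2}{7421}\right) = \left(-3140\right) \left(- \frac{2}{7421}\right) = \frac{6280}{7421}$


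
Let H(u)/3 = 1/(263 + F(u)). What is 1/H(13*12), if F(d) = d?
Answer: 419/3 ≈ 139.67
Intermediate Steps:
H(u) = 3/(263 + u)
1/H(13*12) = 1/(3/(263 + 13*12)) = 1/(3/(263 + 156)) = 1/(3/419) = 419/3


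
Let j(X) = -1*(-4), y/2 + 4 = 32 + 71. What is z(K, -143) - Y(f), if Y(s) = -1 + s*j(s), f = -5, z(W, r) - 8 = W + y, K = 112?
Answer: 339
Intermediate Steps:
y = 198 (y = -8 + 2*(32 + 71) = -8 + 2*103 = -8 + 206 = 198)
z(W, r) = 206 + W (z(W, r) = 8 + (W + 198) = 8 + (198 + W) = 206 + W)
j(X) = 4
Y(s) = -1 + 4*s (Y(s) = -1 + s*4 = -1 + 4*s)
z(K, -143) - Y(f) = (206 + 112) - (-1 + 4*(-5)) = 318 - (-1 - 20) = 318 - 1*(-21) = 318 + 21 = 339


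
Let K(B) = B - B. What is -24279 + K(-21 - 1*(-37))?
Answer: -24279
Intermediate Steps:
K(B) = 0
-24279 + K(-21 - 1*(-37)) = -24279 + 0 = -24279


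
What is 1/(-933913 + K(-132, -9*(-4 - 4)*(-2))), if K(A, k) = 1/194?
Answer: -194/181179121 ≈ -1.0708e-6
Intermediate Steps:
K(A, k) = 1/194
1/(-933913 + K(-132, -9*(-4 - 4)*(-2))) = 1/(-933913 + 1/194) = 1/(-181179121/194) = -194/181179121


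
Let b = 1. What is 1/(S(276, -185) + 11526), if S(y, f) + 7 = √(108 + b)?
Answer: 11519/132687252 - √109/132687252 ≈ 8.6735e-5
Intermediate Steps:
S(y, f) = -7 + √109 (S(y, f) = -7 + √(108 + 1) = -7 + √109)
1/(S(276, -185) + 11526) = 1/((-7 + √109) + 11526) = 1/(11519 + √109)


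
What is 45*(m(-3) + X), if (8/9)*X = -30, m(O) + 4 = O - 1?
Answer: -7515/4 ≈ -1878.8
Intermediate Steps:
m(O) = -5 + O (m(O) = -4 + (O - 1) = -4 + (-1 + O) = -5 + O)
X = -135/4 (X = (9/8)*(-30) = -135/4 ≈ -33.750)
45*(m(-3) + X) = 45*((-5 - 3) - 135/4) = 45*(-8 - 135/4) = 45*(-167/4) = -7515/4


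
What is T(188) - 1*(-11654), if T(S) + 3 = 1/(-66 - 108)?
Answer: 2027273/174 ≈ 11651.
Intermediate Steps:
T(S) = -523/174 (T(S) = -3 + 1/(-66 - 108) = -3 + 1/(-174) = -3 - 1/174 = -523/174)
T(188) - 1*(-11654) = -523/174 - 1*(-11654) = -523/174 + 11654 = 2027273/174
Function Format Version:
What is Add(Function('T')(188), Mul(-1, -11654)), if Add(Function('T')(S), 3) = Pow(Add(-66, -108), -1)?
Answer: Rational(2027273, 174) ≈ 11651.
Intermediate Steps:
Function('T')(S) = Rational(-523, 174) (Function('T')(S) = Add(-3, Pow(Add(-66, -108), -1)) = Add(-3, Pow(-174, -1)) = Add(-3, Rational(-1, 174)) = Rational(-523, 174))
Add(Function('T')(188), Mul(-1, -11654)) = Add(Rational(-523, 174), Mul(-1, -11654)) = Add(Rational(-523, 174), 11654) = Rational(2027273, 174)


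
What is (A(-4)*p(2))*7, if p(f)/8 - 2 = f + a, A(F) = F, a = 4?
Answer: -1792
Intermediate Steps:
p(f) = 48 + 8*f (p(f) = 16 + 8*(f + 4) = 16 + 8*(4 + f) = 16 + (32 + 8*f) = 48 + 8*f)
(A(-4)*p(2))*7 = -4*(48 + 8*2)*7 = -4*(48 + 16)*7 = -4*64*7 = -256*7 = -1792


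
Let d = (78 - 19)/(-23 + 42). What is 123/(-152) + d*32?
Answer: 14981/152 ≈ 98.559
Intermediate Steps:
d = 59/19 ≈ 3.1053
123/(-152) + d*32 = 123/(-152) + (59/19)*32 = 123*(-1/152) + 1888/19 = -123/152 + 1888/19 = 14981/152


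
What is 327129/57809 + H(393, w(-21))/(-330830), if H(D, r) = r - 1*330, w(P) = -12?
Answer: 54121928874/9562475735 ≈ 5.6598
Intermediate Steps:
H(D, r) = -330 + r (H(D, r) = r - 330 = -330 + r)
327129/57809 + H(393, w(-21))/(-330830) = 327129/57809 + (-330 - 12)/(-330830) = 327129*(1/57809) - 342*(-1/330830) = 327129/57809 + 171/165415 = 54121928874/9562475735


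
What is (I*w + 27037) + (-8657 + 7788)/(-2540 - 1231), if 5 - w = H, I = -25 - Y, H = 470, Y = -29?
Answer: 94943336/3771 ≈ 25177.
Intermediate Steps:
I = 4 (I = -25 - 1*(-29) = -25 + 29 = 4)
w = -465 (w = 5 - 1*470 = 5 - 470 = -465)
(I*w + 27037) + (-8657 + 7788)/(-2540 - 1231) = (4*(-465) + 27037) + (-8657 + 7788)/(-2540 - 1231) = (-1860 + 27037) - 869/(-3771) = 25177 - 869*(-1/3771) = 25177 + 869/3771 = 94943336/3771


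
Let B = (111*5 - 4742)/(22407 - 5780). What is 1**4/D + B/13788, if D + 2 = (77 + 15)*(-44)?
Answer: -13678357/51581942100 ≈ -0.00026518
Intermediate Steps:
B = -4187/16627 (B = (555 - 4742)/16627 = -4187*1/16627 = -4187/16627 ≈ -0.25182)
D = -4050 (D = -2 + (77 + 15)*(-44) = -2 + 92*(-44) = -2 - 4048 = -4050)
1**4/D + B/13788 = 1**4/(-4050) - 4187/16627/13788 = 1*(-1/4050) - 4187/16627*1/13788 = -1/4050 - 4187/229253076 = -13678357/51581942100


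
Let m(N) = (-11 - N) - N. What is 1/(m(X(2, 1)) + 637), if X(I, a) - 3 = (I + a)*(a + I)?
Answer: 1/602 ≈ 0.0016611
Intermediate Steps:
X(I, a) = 3 + (I + a)**2 (X(I, a) = 3 + (I + a)*(a + I) = 3 + (I + a)*(I + a) = 3 + (I + a)**2)
m(N) = -11 - 2*N
1/(m(X(2, 1)) + 637) = 1/((-11 - 2*(3 + (2 + 1)**2)) + 637) = 1/((-11 - 2*(3 + 3**2)) + 637) = 1/((-11 - 2*(3 + 9)) + 637) = 1/((-11 - 2*12) + 637) = 1/((-11 - 24) + 637) = 1/(-35 + 637) = 1/602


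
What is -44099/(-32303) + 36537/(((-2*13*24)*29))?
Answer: -127413069/194851696 ≈ -0.65390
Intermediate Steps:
-44099/(-32303) + 36537/(((-2*13*24)*29)) = -44099*(-1/32303) + 36537/((-26*24*29)) = 44099/32303 + 36537/((-624*29)) = 44099/32303 + 36537/(-18096) = 44099/32303 + 36537*(-1/18096) = 44099/32303 - 12179/6032 = -127413069/194851696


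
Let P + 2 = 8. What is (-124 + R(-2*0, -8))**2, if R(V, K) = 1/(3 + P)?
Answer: 1243225/81 ≈ 15348.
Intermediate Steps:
P = 6 (P = -2 + 8 = 6)
R(V, K) = 1/9 (R(V, K) = 1/(3 + 6) = 1/9)
(-124 + R(-2*0, -8))**2 = (-124 + 1/9)**2 = (-1115/9)**2 = 1243225/81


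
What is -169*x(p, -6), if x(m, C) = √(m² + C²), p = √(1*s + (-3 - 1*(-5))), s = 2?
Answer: -338*√10 ≈ -1068.8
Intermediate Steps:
p = 2 (p = √(1*2 + (-3 - 1*(-5))) = √(2 + (-3 + 5)) = √(2 + 2) = √4 = 2)
x(m, C) = √(C² + m²)
-169*x(p, -6) = -169*√((-6)² + 2²) = -169*√(36 + 4) = -169*√40 = -169*2*√10 = -338*√10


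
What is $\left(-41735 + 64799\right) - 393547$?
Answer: $-370483$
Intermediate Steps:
$\left(-41735 + 64799\right) - 393547 = 23064 - 393547 = -370483$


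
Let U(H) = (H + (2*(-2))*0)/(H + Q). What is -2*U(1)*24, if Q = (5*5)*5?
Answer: -8/21 ≈ -0.38095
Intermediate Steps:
Q = 125 (Q = 25*5 = 125)
U(H) = H/(125 + H) (U(H) = (H + (2*(-2))*0)/(H + 125) = (H - 4*0)/(125 + H) = (H + 0)/(125 + H) = H/(125 + H))
-2*U(1)*24 = -2/(125 + 1)*24 = -2/126*24 = -2*1/126*24 = -1/63*24 = -8/21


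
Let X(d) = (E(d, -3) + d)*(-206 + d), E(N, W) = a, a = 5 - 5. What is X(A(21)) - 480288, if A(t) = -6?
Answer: -479016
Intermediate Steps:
a = 0
E(N, W) = 0
X(d) = d*(-206 + d) (X(d) = (0 + d)*(-206 + d) = d*(-206 + d))
X(A(21)) - 480288 = -6*(-206 - 6) - 480288 = -6*(-212) - 480288 = 1272 - 480288 = -479016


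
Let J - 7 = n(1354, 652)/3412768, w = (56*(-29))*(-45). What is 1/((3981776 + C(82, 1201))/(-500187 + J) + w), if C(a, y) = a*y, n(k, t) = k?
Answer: 853499148443/62366755281247368 ≈ 1.3685e-5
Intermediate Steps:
w = 73080 (w = -1624*(-45) = 73080)
J = 11945365/1706384 (J = 7 + 1354/3412768 = 7 + 1354*(1/3412768) = 7 + 677/1706384 = 11945365/1706384 ≈ 7.0004)
1/((3981776 + C(82, 1201))/(-500187 + J) + w) = 1/((3981776 + 82*1201)/(-500187 + 11945365/1706384) + 73080) = 1/((3981776 + 98482)/(-853499148443/1706384) + 73080) = 1/(4080258*(-1706384/853499148443) + 73080) = 1/(-6962486967072/853499148443 + 73080) = 1/(62366755281247368/853499148443) = 853499148443/62366755281247368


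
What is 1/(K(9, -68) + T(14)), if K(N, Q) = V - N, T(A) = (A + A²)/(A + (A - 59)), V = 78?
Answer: 31/1929 ≈ 0.016071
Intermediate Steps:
T(A) = (A + A²)/(-59 + 2*A) (T(A) = (A + A²)/(A + (-59 + A)) = (A + A²)/(-59 + 2*A))
K(N, Q) = 78 - N
1/(K(9, -68) + T(14)) = 1/((78 - 1*9) + 14*(1 + 14)/(-59 + 2*14)) = 1/((78 - 9) + 14*15/(-59 + 28)) = 1/(69 + 14*15/(-31)) = 1/(69 + 14*(-1/31)*15) = 1/(69 - 210/31) = 1/(1929/31) = 31/1929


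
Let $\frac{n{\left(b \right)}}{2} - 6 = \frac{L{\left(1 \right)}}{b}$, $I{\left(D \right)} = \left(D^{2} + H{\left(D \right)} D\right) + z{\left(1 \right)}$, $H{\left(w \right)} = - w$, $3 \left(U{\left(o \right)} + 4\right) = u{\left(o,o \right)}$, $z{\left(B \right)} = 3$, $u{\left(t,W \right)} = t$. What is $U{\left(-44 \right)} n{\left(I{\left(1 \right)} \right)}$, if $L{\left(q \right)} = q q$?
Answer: $- \frac{2128}{9} \approx -236.44$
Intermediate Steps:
$L{\left(q \right)} = q^{2}$
$U{\left(o \right)} = -4 + \frac{o}{3}$
$I{\left(D \right)} = 3$ ($I{\left(D \right)} = \left(D^{2} + - D D\right) + 3 = \left(D^{2} - D^{2}\right) + 3 = 0 + 3 = 3$)
$n{\left(b \right)} = 12 + \frac{2}{b}$ ($n{\left(b \right)} = 12 + 2 \frac{1^{2}}{b} = 12 + 2 \cdot 1 \frac{1}{b} = 12 + \frac{2}{b}$)
$U{\left(-44 \right)} n{\left(I{\left(1 \right)} \right)} = \left(-4 + \frac{1}{3} \left(-44\right)\right) \left(12 + \frac{2}{3}\right) = \left(-4 - \frac{44}{3}\right) \left(12 + 2 \cdot \frac{1}{3}\right) = - \frac{56 \left(12 + \frac{2}{3}\right)}{3} = \left(- \frac{56}{3}\right) \frac{38}{3} = - \frac{2128}{9}$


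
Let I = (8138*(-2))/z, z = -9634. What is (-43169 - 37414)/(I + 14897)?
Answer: -129389437/23922329 ≈ -5.4087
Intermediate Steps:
I = 8138/4817 (I = (8138*(-2))/(-9634) = -16276*(-1/9634) = 8138/4817 ≈ 1.6894)
(-43169 - 37414)/(I + 14897) = (-43169 - 37414)/(8138/4817 + 14897) = -80583/71766987/4817 = -80583*4817/71766987 = -129389437/23922329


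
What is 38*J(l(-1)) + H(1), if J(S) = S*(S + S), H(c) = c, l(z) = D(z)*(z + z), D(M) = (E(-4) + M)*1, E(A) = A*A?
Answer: 68401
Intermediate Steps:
E(A) = A²
D(M) = 16 + M (D(M) = ((-4)² + M)*1 = (16 + M)*1 = 16 + M)
l(z) = 2*z*(16 + z) (l(z) = (16 + z)*(z + z) = (16 + z)*(2*z) = 2*z*(16 + z))
J(S) = 2*S² (J(S) = S*(2*S) = 2*S²)
38*J(l(-1)) + H(1) = 38*(2*(2*(-1)*(16 - 1))²) + 1 = 38*(2*(2*(-1)*15)²) + 1 = 38*(2*(-30)²) + 1 = 38*(2*900) + 1 = 38*1800 + 1 = 68400 + 1 = 68401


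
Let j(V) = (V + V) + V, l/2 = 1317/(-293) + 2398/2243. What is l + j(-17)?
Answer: -38019983/657199 ≈ -57.852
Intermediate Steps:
l = -4502834/657199 (l = 2*(1317/(-293) + 2398/2243) = 2*(1317*(-1/293) + 2398*(1/2243)) = 2*(-1317/293 + 2398/2243) = 2*(-2251417/657199) = -4502834/657199 ≈ -6.8516)
j(V) = 3*V (j(V) = 2*V + V = 3*V)
l + j(-17) = -4502834/657199 + 3*(-17) = -4502834/657199 - 51 = -38019983/657199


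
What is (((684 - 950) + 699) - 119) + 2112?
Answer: 2426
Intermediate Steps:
(((684 - 950) + 699) - 119) + 2112 = ((-266 + 699) - 119) + 2112 = (433 - 119) + 2112 = 314 + 2112 = 2426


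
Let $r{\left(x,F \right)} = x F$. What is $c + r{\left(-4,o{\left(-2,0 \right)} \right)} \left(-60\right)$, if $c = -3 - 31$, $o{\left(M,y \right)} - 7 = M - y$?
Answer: $1166$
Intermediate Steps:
$o{\left(M,y \right)} = 7 + M - y$ ($o{\left(M,y \right)} = 7 + \left(M - y\right) = 7 + M - y$)
$c = -34$
$r{\left(x,F \right)} = F x$
$c + r{\left(-4,o{\left(-2,0 \right)} \right)} \left(-60\right) = -34 + \left(7 - 2 - 0\right) \left(-4\right) \left(-60\right) = -34 + \left(7 - 2 + 0\right) \left(-4\right) \left(-60\right) = -34 + 5 \left(-4\right) \left(-60\right) = -34 - -1200 = -34 + 1200 = 1166$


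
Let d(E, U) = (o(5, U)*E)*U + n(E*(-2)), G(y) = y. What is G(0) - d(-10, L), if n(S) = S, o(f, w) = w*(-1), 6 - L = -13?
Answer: -3630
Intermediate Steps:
L = 19 (L = 6 - 1*(-13) = 6 + 13 = 19)
o(f, w) = -w
d(E, U) = -2*E - E*U² (d(E, U) = ((-U)*E)*U + E*(-2) = (-E*U)*U - 2*E = -E*U² - 2*E = -2*E - E*U²)
G(0) - d(-10, L) = 0 - (-10)*(-2 - 1*19²) = 0 - (-10)*(-2 - 1*361) = 0 - (-10)*(-2 - 361) = 0 - (-10)*(-363) = 0 - 1*3630 = 0 - 3630 = -3630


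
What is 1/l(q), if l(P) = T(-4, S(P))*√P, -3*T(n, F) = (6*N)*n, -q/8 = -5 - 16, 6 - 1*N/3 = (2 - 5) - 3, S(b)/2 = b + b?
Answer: √42/24192 ≈ 0.00026789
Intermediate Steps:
S(b) = 4*b (S(b) = 2*(b + b) = 2*(2*b) = 4*b)
N = 36 (N = 18 - 3*((2 - 5) - 3) = 18 - 3*(-3 - 3) = 18 - 3*(-6) = 18 + 18 = 36)
q = 168 (q = -8*(-5 - 16) = -8*(-21) = 168)
T(n, F) = -72*n (T(n, F) = -6*36*n/3 = -72*n)
l(P) = 288*√P (l(P) = (-72*(-4))*√P = 288*√P)
1/l(q) = 1/(288*√168) = 1/(288*(2*√42)) = 1/(576*√42) = √42/24192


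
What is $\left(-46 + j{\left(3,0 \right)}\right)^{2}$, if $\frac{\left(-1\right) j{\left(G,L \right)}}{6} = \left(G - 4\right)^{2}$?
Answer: $2704$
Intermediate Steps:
$j{\left(G,L \right)} = - 6 \left(-4 + G\right)^{2}$ ($j{\left(G,L \right)} = - 6 \left(G - 4\right)^{2} = - 6 \left(-4 + G\right)^{2}$)
$\left(-46 + j{\left(3,0 \right)}\right)^{2} = \left(-46 - 6 \left(-4 + 3\right)^{2}\right)^{2} = \left(-46 - 6 \left(-1\right)^{2}\right)^{2} = \left(-46 - 6\right)^{2} = \left(-52\right)^{2} = 2704$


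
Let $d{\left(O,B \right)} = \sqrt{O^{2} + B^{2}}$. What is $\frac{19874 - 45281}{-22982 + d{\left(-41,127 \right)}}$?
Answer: $\frac{291951837}{264077257} + \frac{25407 \sqrt{17810}}{528154514} \approx 1.112$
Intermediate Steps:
$d{\left(O,B \right)} = \sqrt{B^{2} + O^{2}}$
$\frac{19874 - 45281}{-22982 + d{\left(-41,127 \right)}} = \frac{19874 - 45281}{-22982 + \sqrt{127^{2} + \left(-41\right)^{2}}} = - \frac{25407}{-22982 + \sqrt{16129 + 1681}} = - \frac{25407}{-22982 + \sqrt{17810}}$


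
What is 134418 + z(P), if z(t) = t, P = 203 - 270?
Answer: 134351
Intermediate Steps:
P = -67
134418 + z(P) = 134418 - 67 = 134351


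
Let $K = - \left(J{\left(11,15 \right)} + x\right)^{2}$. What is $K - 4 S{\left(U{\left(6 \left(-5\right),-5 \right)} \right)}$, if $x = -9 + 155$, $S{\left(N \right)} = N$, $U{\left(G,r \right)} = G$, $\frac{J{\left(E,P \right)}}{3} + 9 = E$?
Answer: $-22984$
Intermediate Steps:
$J{\left(E,P \right)} = -27 + 3 E$
$x = 146$
$K = -23104$ ($K = - \left(\left(-27 + 3 \cdot 11\right) + 146\right)^{2} = - \left(\left(-27 + 33\right) + 146\right)^{2} = - \left(6 + 146\right)^{2} = - 152^{2} = \left(-1\right) 23104 = -23104$)
$K - 4 S{\left(U{\left(6 \left(-5\right),-5 \right)} \right)} = -23104 - 4 \cdot 6 \left(-5\right) = -23104 - -120 = -23104 + 120 = -22984$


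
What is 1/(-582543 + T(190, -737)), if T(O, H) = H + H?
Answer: -1/584017 ≈ -1.7123e-6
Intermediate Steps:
T(O, H) = 2*H
1/(-582543 + T(190, -737)) = 1/(-582543 + 2*(-737)) = 1/(-582543 - 1474) = 1/(-584017) = -1/584017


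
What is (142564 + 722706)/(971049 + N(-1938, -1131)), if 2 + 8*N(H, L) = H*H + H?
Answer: 865270/1440287 ≈ 0.60076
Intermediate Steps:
N(H, L) = -¼ + H/8 + H²/8 (N(H, L) = -¼ + (H*H + H)/8 = -¼ + (H² + H)/8 = -¼ + (H + H²)/8 = -¼ + (H/8 + H²/8) = -¼ + H/8 + H²/8)
(142564 + 722706)/(971049 + N(-1938, -1131)) = (142564 + 722706)/(971049 + (-¼ + (⅛)*(-1938) + (⅛)*(-1938)²)) = 865270/(971049 + (-¼ - 969/4 + (⅛)*3755844)) = 865270/(971049 + (-¼ - 969/4 + 938961/2)) = 865270/(971049 + 469238) = 865270/1440287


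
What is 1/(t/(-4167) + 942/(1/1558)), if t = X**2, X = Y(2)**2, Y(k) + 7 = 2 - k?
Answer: 4167/6115636811 ≈ 6.8137e-7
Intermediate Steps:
Y(k) = -5 - k (Y(k) = -7 + (2 - k) = -5 - k)
X = 49 (X = (-5 - 1*2)**2 = (-5 - 2)**2 = (-7)**2 = 49)
t = 2401 (t = 49**2 = 2401)
1/(t/(-4167) + 942/(1/1558)) = 1/(2401/(-4167) + 942/(1/1558)) = 1/(2401*(-1/4167) + 942/(1/1558)) = 1/(-2401/4167 + 942*1558) = 1/(-2401/4167 + 1467636) = 1/(6115636811/4167) = 4167/6115636811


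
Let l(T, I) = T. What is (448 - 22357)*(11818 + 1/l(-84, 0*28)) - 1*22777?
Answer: -7250406189/28 ≈ -2.5894e+8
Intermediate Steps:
(448 - 22357)*(11818 + 1/l(-84, 0*28)) - 1*22777 = (448 - 22357)*(11818 + 1/(-84)) - 1*22777 = -21909*(11818 - 1/84) - 22777 = -21909*992711/84 - 22777 = -7249768433/28 - 22777 = -7250406189/28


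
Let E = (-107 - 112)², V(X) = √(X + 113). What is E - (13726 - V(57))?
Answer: 34235 + √170 ≈ 34248.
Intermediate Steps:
V(X) = √(113 + X)
E = 47961 (E = (-219)² = 47961)
E - (13726 - V(57)) = 47961 - (13726 - √(113 + 57)) = 47961 - (13726 - √170) = 47961 + (-13726 + √170) = 34235 + √170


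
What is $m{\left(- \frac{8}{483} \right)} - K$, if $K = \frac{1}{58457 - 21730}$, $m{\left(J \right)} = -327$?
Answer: $- \frac{12009730}{36727} \approx -327.0$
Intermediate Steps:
$K = \frac{1}{36727} \approx 2.7228 \cdot 10^{-5}$
$m{\left(- \frac{8}{483} \right)} - K = -327 - \frac{1}{36727} = - \frac{12009730}{36727}$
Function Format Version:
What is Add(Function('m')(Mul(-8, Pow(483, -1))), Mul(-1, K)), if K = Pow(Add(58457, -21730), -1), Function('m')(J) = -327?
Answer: Rational(-12009730, 36727) ≈ -327.00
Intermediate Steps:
K = Rational(1, 36727) (K = Pow(36727, -1) = Rational(1, 36727) ≈ 2.7228e-5)
Add(Function('m')(Mul(-8, Pow(483, -1))), Mul(-1, K)) = Add(-327, Mul(-1, Rational(1, 36727))) = Add(-327, Rational(-1, 36727)) = Rational(-12009730, 36727)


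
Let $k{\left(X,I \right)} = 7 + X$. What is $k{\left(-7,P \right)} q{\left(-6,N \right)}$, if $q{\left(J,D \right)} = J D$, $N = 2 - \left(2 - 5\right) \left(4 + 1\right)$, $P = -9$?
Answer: $0$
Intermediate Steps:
$N = 17$ ($N = 2 - \left(-3\right) 5 = 2 - -15 = 2 + 15 = 17$)
$q{\left(J,D \right)} = D J$
$k{\left(-7,P \right)} q{\left(-6,N \right)} = \left(7 - 7\right) 17 \left(-6\right) = 0 \left(-102\right) = 0$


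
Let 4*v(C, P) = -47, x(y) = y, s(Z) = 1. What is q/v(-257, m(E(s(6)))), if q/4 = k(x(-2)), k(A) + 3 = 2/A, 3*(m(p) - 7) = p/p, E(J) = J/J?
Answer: 64/47 ≈ 1.3617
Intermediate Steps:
E(J) = 1
m(p) = 22/3 (m(p) = 7 + (p/p)/3 = 7 + (⅓)*1 = 7 + ⅓ = 22/3)
v(C, P) = -47/4 (v(C, P) = (¼)*(-47) = -47/4)
k(A) = -3 + 2/A
q = -16 (q = 4*(-3 + 2/(-2)) = 4*(-3 + 2*(-½)) = 4*(-3 - 1) = 4*(-4) = -16)
q/v(-257, m(E(s(6)))) = -16/(-47/4) = -16*(-4/47) = 64/47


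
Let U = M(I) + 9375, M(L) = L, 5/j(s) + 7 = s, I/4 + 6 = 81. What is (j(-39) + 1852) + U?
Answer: 530237/46 ≈ 11527.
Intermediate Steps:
I = 300 (I = -24 + 4*81 = -24 + 324 = 300)
j(s) = 5/(-7 + s)
U = 9675 (U = 300 + 9375 = 9675)
(j(-39) + 1852) + U = (5/(-7 - 39) + 1852) + 9675 = (5/(-46) + 1852) + 9675 = (5*(-1/46) + 1852) + 9675 = (-5/46 + 1852) + 9675 = 85187/46 + 9675 = 530237/46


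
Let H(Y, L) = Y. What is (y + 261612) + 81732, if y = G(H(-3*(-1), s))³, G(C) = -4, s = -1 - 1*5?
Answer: 343280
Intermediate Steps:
s = -6 (s = -1 - 5 = -6)
y = -64 (y = (-4)³ = -64)
(y + 261612) + 81732 = (-64 + 261612) + 81732 = 261548 + 81732 = 343280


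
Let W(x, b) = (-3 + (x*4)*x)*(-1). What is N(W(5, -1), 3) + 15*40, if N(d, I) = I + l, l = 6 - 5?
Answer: 604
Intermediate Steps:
W(x, b) = 3 - 4*x² (W(x, b) = (-3 + (4*x)*x)*(-1) = (-3 + 4*x²)*(-1) = 3 - 4*x²)
l = 1
N(d, I) = 1 + I (N(d, I) = I + 1 = 1 + I)
N(W(5, -1), 3) + 15*40 = (1 + 3) + 15*40 = 4 + 600 = 604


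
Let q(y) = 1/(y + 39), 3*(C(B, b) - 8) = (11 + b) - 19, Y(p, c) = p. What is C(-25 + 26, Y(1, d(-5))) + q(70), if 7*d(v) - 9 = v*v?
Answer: 1856/327 ≈ 5.6758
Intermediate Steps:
d(v) = 9/7 + v**2/7 (d(v) = 9/7 + (v*v)/7 = 9/7 + v**2/7)
C(B, b) = 16/3 + b/3 (C(B, b) = 8 + ((11 + b) - 19)/3 = 8 + (-8 + b)/3 = 8 + (-8/3 + b/3) = 16/3 + b/3)
q(y) = 1/(39 + y)
C(-25 + 26, Y(1, d(-5))) + q(70) = (16/3 + (1/3)*1) + 1/(39 + 70) = (16/3 + 1/3) + 1/109 = 17/3 + 1/109 = 1856/327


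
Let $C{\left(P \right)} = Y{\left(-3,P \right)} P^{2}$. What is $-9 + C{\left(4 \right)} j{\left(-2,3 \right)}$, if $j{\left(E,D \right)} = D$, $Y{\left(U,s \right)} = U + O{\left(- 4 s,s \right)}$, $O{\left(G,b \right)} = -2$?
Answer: $-249$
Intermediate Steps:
$Y{\left(U,s \right)} = -2 + U$ ($Y{\left(U,s \right)} = U - 2 = -2 + U$)
$C{\left(P \right)} = - 5 P^{2}$ ($C{\left(P \right)} = \left(-2 - 3\right) P^{2} = - 5 P^{2}$)
$-9 + C{\left(4 \right)} j{\left(-2,3 \right)} = -9 + - 5 \cdot 4^{2} \cdot 3 = -9 + \left(-5\right) 16 \cdot 3 = -9 - 240 = -249$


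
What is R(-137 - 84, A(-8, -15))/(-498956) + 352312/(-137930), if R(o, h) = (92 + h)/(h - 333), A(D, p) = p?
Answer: -30587139101023/11974854187920 ≈ -2.5543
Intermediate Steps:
R(o, h) = (92 + h)/(-333 + h)
R(-137 - 84, A(-8, -15))/(-498956) + 352312/(-137930) = ((92 - 15)/(-333 - 15))/(-498956) + 352312/(-137930) = (77/(-348))*(-1/498956) + 352312*(-1/137930) = -1/348*77*(-1/498956) - 176156/68965 = -77/348*(-1/498956) - 176156/68965 = 77/173636688 - 176156/68965 = -30587139101023/11974854187920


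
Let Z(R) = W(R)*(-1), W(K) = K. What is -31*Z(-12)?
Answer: -372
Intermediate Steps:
Z(R) = -R (Z(R) = R*(-1) = -R)
-31*Z(-12) = -(-31)*(-12) = -31*12 = -372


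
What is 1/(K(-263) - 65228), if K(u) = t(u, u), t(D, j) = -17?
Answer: -1/65245 ≈ -1.5327e-5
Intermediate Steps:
K(u) = -17
1/(K(-263) - 65228) = 1/(-17 - 65228) = 1/(-65245) = -1/65245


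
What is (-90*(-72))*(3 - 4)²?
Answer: 6480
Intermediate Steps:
(-90*(-72))*(3 - 4)² = 6480*(-1)² = 6480*1 = 6480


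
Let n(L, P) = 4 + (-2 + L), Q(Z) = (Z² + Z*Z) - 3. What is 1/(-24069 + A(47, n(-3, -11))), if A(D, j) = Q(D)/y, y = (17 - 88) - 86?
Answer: -157/3783248 ≈ -4.1499e-5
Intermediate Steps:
Q(Z) = -3 + 2*Z² (Q(Z) = (Z² + Z²) - 3 = 2*Z² - 3 = -3 + 2*Z²)
n(L, P) = 2 + L
y = -157 (y = -71 - 86 = -157)
A(D, j) = 3/157 - 2*D²/157 (A(D, j) = (-3 + 2*D²)/(-157) = (-3 + 2*D²)*(-1/157) = 3/157 - 2*D²/157)
1/(-24069 + A(47, n(-3, -11))) = 1/(-24069 + (3/157 - 2/157*47²)) = 1/(-24069 + (3/157 - 2/157*2209)) = 1/(-24069 + (3/157 - 4418/157)) = 1/(-24069 - 4415/157) = 1/(-3783248/157) = -157/3783248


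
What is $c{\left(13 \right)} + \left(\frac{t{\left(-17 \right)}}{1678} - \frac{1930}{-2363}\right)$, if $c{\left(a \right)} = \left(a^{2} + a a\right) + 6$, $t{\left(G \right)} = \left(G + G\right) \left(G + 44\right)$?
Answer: $\frac{682534261}{1982557} \approx 344.27$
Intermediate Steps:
$t{\left(G \right)} = 2 G \left(44 + G\right)$
$c{\left(a \right)} = 6 + 2 a^{2}$ ($c{\left(a \right)} = \left(a^{2} + a^{2}\right) + 6 = 2 a^{2} + 6 = 6 + 2 a^{2}$)
$c{\left(13 \right)} + \left(\frac{t{\left(-17 \right)}}{1678} - \frac{1930}{-2363}\right) = \left(6 + 2 \cdot 13^{2}\right) + \left(\frac{2 \left(-17\right) \left(44 - 17\right)}{1678} - \frac{1930}{-2363}\right) = \left(6 + 2 \cdot 169\right) + \left(2 \left(-17\right) 27 \cdot \frac{1}{1678} - - \frac{1930}{2363}\right) = \left(6 + 338\right) + \left(\left(-918\right) \frac{1}{1678} + \frac{1930}{2363}\right) = 344 + \left(- \frac{459}{839} + \frac{1930}{2363}\right) = 344 + \frac{534653}{1982557} = \frac{682534261}{1982557}$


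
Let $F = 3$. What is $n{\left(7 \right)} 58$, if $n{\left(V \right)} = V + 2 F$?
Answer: $754$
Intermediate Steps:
$n{\left(V \right)} = 6 + V$ ($n{\left(V \right)} = V + 2 \cdot 3 = V + 6 = 6 + V$)
$n{\left(7 \right)} 58 = \left(6 + 7\right) 58 = 13 \cdot 58 = 754$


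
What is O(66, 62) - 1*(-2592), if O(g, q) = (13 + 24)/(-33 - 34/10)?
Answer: 471559/182 ≈ 2591.0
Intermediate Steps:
O(g, q) = -185/182 (O(g, q) = 37/(-33 - 34*⅒) = 37/(-33 - 17/5) = 37/(-182/5) = 37*(-5/182) = -185/182)
O(66, 62) - 1*(-2592) = -185/182 - 1*(-2592) = -185/182 + 2592 = 471559/182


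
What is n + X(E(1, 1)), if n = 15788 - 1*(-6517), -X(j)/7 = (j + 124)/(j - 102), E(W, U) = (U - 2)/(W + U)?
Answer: 4574254/205 ≈ 22313.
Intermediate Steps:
E(W, U) = (-2 + U)/(U + W)
X(j) = -7*(124 + j)/(-102 + j) (X(j) = -7*(j + 124)/(j - 102) = -7*(124 + j)/(-102 + j))
n = 22305 (n = 15788 + 6517 = 22305)
n + X(E(1, 1)) = 22305 + 7*(-124 - (-2 + 1)/(1 + 1))/(-102 + (-2 + 1)/(1 + 1)) = 22305 + 7*(-124 - (-1)/2)/(-102 - 1/2) = 22305 + 7*(-124 - (-1)/2)/(-102 + (½)*(-1)) = 22305 + 7*(-124 - 1*(-½))/(-102 - ½) = 22305 + 7*(-124 + ½)/(-205/2) = 22305 + 7*(-2/205)*(-247/2) = 22305 + 1729/205 = 4574254/205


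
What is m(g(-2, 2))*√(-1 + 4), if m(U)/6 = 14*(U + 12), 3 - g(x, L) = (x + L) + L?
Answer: 1092*√3 ≈ 1891.4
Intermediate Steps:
g(x, L) = 3 - x - 2*L (g(x, L) = 3 - ((x + L) + L) = 3 - ((L + x) + L) = 3 - (x + 2*L) = 3 + (-x - 2*L) = 3 - x - 2*L)
m(U) = 1008 + 84*U (m(U) = 6*(14*(U + 12)) = 6*(14*(12 + U)) = 6*(168 + 14*U) = 1008 + 84*U)
m(g(-2, 2))*√(-1 + 4) = (1008 + 84*(3 - 1*(-2) - 2*2))*√(-1 + 4) = (1008 + 84*(3 + 2 - 4))*√3 = (1008 + 84*1)*√3 = (1008 + 84)*√3 = 1092*√3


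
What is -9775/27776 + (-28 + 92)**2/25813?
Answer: -138551579/716981888 ≈ -0.19324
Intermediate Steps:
-9775/27776 + (-28 + 92)**2/25813 = -9775*1/27776 + 64**2*(1/25813) = -9775/27776 + 4096*(1/25813) = -9775/27776 + 4096/25813 = -138551579/716981888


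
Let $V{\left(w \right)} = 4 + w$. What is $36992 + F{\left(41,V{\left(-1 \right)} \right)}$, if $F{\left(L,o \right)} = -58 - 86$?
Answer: $36848$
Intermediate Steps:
$F{\left(L,o \right)} = -144$
$36992 + F{\left(41,V{\left(-1 \right)} \right)} = 36992 - 144 = 36848$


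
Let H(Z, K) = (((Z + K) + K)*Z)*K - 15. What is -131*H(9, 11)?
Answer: -400074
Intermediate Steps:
H(Z, K) = -15 + K*Z*(Z + 2*K) (H(Z, K) = (((K + Z) + K)*Z)*K - 15 = ((Z + 2*K)*Z)*K - 15 = (Z*(Z + 2*K))*K - 15 = K*Z*(Z + 2*K) - 15 = -15 + K*Z*(Z + 2*K))
-131*H(9, 11) = -131*(-15 + 11*9² + 2*9*11²) = -131*(-15 + 11*81 + 2*9*121) = -131*(-15 + 891 + 2178) = -131*3054 = -400074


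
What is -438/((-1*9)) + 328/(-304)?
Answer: 5425/114 ≈ 47.588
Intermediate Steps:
-438/((-1*9)) + 328/(-304) = -438/(-9) + 328*(-1/304) = -438*(-⅑) - 41/38 = 146/3 - 41/38 = 5425/114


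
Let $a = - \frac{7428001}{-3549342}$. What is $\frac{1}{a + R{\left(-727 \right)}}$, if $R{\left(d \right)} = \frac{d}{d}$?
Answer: $\frac{3549342}{10977343} \approx 0.32333$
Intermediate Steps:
$R{\left(d \right)} = 1$
$a = \frac{7428001}{3549342}$ ($a = \left(-7428001\right) \left(- \frac{1}{3549342}\right) = \frac{7428001}{3549342} \approx 2.0928$)
$\frac{1}{a + R{\left(-727 \right)}} = \frac{1}{\frac{7428001}{3549342} + 1} = \frac{1}{\frac{10977343}{3549342}} = \frac{3549342}{10977343}$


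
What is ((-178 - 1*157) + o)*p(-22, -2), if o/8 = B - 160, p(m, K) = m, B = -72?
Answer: 48202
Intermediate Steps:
o = -1856 (o = 8*(-72 - 160) = 8*(-232) = -1856)
((-178 - 1*157) + o)*p(-22, -2) = ((-178 - 1*157) - 1856)*(-22) = ((-178 - 157) - 1856)*(-22) = (-335 - 1856)*(-22) = -2191*(-22) = 48202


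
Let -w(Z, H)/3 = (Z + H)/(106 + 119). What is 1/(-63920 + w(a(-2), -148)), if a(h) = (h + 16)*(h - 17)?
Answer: -25/1597862 ≈ -1.5646e-5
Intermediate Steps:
a(h) = (-17 + h)*(16 + h) (a(h) = (16 + h)*(-17 + h) = (-17 + h)*(16 + h))
w(Z, H) = -H/75 - Z/75 (w(Z, H) = -3*(Z + H)/(106 + 119) = -3*(H + Z)/225 = -3*(H/225 + Z/225) = -H/75 - Z/75)
1/(-63920 + w(a(-2), -148)) = 1/(-63920 + (-1/75*(-148) - (-272 + (-2)² - 1*(-2))/75)) = 1/(-63920 + (148/75 - (-272 + 4 + 2)/75)) = 1/(-63920 + (148/75 - 1/75*(-266))) = 1/(-63920 + (148/75 + 266/75)) = 1/(-63920 + 138/25) = 1/(-1597862/25) = -25/1597862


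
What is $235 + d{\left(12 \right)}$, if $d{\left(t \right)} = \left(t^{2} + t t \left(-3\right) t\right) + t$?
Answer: $-4793$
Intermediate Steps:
$d{\left(t \right)} = t + t^{2} - 3 t^{3}$ ($d{\left(t \right)} = \left(t^{2} + t^{2} \left(-3\right) t\right) + t = \left(t^{2} + - 3 t^{2} t\right) + t = \left(t^{2} - 3 t^{3}\right) + t = t + t^{2} - 3 t^{3}$)
$235 + d{\left(12 \right)} = 235 + 12 \left(1 + 12 - 3 \cdot 12^{2}\right) = 235 + 12 \left(1 + 12 - 432\right) = 235 + 12 \left(-419\right) = 235 - 5028 = -4793$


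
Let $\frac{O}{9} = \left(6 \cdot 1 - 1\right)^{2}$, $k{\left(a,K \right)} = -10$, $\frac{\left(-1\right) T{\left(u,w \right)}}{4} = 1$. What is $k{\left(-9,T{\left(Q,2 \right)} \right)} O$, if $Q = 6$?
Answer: $-2250$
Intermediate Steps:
$T{\left(u,w \right)} = -4$ ($T{\left(u,w \right)} = \left(-4\right) 1 = -4$)
$O = 225$ ($O = 9 \left(6 \cdot 1 - 1\right)^{2} = 9 \left(6 - 1\right)^{2} = 9 \cdot 5^{2} = 9 \cdot 25 = 225$)
$k{\left(-9,T{\left(Q,2 \right)} \right)} O = \left(-10\right) 225 = -2250$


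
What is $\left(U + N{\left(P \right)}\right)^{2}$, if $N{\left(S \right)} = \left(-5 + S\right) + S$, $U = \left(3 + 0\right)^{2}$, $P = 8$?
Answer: $400$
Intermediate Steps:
$U = 9$ ($U = 3^{2} = 9$)
$N{\left(S \right)} = -5 + 2 S$
$\left(U + N{\left(P \right)}\right)^{2} = \left(9 + \left(-5 + 2 \cdot 8\right)\right)^{2} = \left(9 + \left(-5 + 16\right)\right)^{2} = \left(9 + 11\right)^{2} = 20^{2} = 400$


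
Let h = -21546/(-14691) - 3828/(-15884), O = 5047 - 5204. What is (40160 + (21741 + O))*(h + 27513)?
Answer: 3003287919671328/1767817 ≈ 1.6989e+9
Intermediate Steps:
O = -157
h = 3018741/1767817 (h = -21546*(-1/14691) - 3828*(-1/15884) = 7182/4897 + 87/361 = 3018741/1767817 ≈ 1.7076)
(40160 + (21741 + O))*(h + 27513) = (40160 + (21741 - 157))*(3018741/1767817 + 27513) = (40160 + 21584)*(48640967862/1767817) = 61744*(48640967862/1767817) = 3003287919671328/1767817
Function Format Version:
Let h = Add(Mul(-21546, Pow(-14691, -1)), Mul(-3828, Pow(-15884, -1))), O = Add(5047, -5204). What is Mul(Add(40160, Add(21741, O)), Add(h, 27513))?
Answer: Rational(3003287919671328, 1767817) ≈ 1.6989e+9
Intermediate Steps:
O = -157
h = Rational(3018741, 1767817) (h = Add(Mul(-21546, Rational(-1, 14691)), Mul(-3828, Rational(-1, 15884))) = Add(Rational(7182, 4897), Rational(87, 361)) = Rational(3018741, 1767817) ≈ 1.7076)
Mul(Add(40160, Add(21741, O)), Add(h, 27513)) = Mul(Add(40160, Add(21741, -157)), Add(Rational(3018741, 1767817), 27513)) = Mul(Add(40160, 21584), Rational(48640967862, 1767817)) = Mul(61744, Rational(48640967862, 1767817)) = Rational(3003287919671328, 1767817)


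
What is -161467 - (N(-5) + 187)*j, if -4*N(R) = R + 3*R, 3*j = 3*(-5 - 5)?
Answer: -159547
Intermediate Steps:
j = -10 (j = (3*(-5 - 5))/3 = (3*(-10))/3 = (⅓)*(-30) = -10)
N(R) = -R (N(R) = -(R + 3*R)/4 = -R)
-161467 - (N(-5) + 187)*j = -161467 - (-1*(-5) + 187)*(-10) = -161467 - (5 + 187)*(-10) = -161467 - 192*(-10) = -161467 - 1*(-1920) = -161467 + 1920 = -159547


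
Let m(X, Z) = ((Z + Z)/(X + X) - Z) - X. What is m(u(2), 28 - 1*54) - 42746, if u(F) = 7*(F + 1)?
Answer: -897587/21 ≈ -42742.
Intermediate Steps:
u(F) = 7 + 7*F (u(F) = 7*(1 + F) = 7 + 7*F)
m(X, Z) = -X - Z + Z/X (m(X, Z) = ((2*Z)/((2*X)) - Z) - X = ((2*Z)*(1/(2*X)) - Z) - X = (Z/X - Z) - X = (-Z + Z/X) - X = -X - Z + Z/X)
m(u(2), 28 - 1*54) - 42746 = (-(7 + 7*2) - (28 - 1*54) + (28 - 1*54)/(7 + 7*2)) - 42746 = (-(7 + 14) - (28 - 54) + (28 - 54)/(7 + 14)) - 42746 = (-1*21 - 1*(-26) - 26/21) - 42746 = (-21 + 26 - 26*1/21) - 42746 = (-21 + 26 - 26/21) - 42746 = 79/21 - 42746 = -897587/21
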